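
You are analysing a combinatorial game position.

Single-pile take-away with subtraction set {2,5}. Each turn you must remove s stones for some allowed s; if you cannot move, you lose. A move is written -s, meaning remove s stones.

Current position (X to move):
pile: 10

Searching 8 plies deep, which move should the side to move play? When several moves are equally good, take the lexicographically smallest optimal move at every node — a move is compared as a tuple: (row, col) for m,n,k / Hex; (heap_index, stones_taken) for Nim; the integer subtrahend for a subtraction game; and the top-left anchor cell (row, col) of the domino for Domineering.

p1 X@[10]: -2[8]+1* -5[5]-1
p2 O@[8]: -2[6]-1* -5[3]-1
p3 X@[6]: -2[4]+1* -5[1]+1
p4 O@[4]: -2[2]-1*
p5 X@[2]: -2[0]+1*
p6 O@[0] terminal -1; root [10] d8

X's best at [10]: -2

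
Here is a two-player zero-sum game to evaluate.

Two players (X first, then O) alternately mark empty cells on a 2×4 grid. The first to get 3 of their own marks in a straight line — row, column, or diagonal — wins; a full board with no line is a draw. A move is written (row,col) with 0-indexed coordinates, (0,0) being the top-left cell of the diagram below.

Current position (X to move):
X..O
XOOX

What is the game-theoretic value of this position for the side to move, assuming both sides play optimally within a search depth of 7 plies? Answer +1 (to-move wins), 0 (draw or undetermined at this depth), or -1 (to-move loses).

ply 1, X at X..O/XOOX | (0,1)=+0→XX.O/XOOX*; (0,2)=+0→X.XO/XOOX
ply 2, O at XX.O/XOOX | (0,2)=+0→XXOO/XOOX*
ply 3: XXOO/XOOX is terminal +0 (X); from X..O/XOOX depth 7

value(X..O/XOOX, X) = 0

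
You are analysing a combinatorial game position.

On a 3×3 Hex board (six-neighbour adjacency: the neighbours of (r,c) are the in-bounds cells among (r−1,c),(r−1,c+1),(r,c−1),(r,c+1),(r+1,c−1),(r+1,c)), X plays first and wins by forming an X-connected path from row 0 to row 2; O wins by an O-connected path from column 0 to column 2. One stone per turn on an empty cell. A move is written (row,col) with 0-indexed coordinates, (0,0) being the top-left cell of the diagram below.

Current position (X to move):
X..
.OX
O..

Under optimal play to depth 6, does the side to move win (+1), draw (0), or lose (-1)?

[X../.OX/O..] X move#1: (0,1):-1/XX./.OX/O.., (0,2):+1/X.X/.OX/O..*, (1,0):-1/X../XOX/O.., (2,1):-1/X../.OX/OX., (2,2):-1/X../.OX/O.X
[X.X/.OX/O..] O move#2: (0,1):-1/XOX/.OX/O..*, (1,0):-1/X.X/OOX/O.., (2,1):-1/X.X/.OX/OO., (2,2):-1/X.X/.OX/O.O
[XOX/.OX/O..] X move#3: (1,0):+1/XOX/XOX/O..*, (2,1):+1/XOX/.OX/OX., (2,2):+1/XOX/.OX/O.X
[XOX/XOX/O..] O move#4: (2,1):-1/XOX/XOX/OO.*, (2,2):-1/XOX/XOX/O.O
[XOX/XOX/OO.] X move#5: (2,2):+1/XOX/XOX/OOX*
[XOX/XOX/OOX] end (terminal -1, O#6); searched X../.OX/O.. to 6

value(X../.OX/O.., X) = +1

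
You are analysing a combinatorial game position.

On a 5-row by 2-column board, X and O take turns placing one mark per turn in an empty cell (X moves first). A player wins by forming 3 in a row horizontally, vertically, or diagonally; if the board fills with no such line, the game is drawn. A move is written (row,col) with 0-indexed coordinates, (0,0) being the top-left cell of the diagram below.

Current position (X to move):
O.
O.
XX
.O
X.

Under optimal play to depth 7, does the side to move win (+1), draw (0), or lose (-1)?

value(O./O./XX/.O/X., X) = +1

[O./O./XX/.O/X.] X move#1: (0,1):+1/OX/O./XX/.O/X.*, (1,1):+1/O./OX/XX/.O/X., (3,0):+1/O./O./XX/XO/X., (4,1):+0/O./O./XX/.O/XX
[OX/O./XX/.O/X.] O move#2: (1,1):-1/OX/OO/XX/.O/X.*, (3,0):-1/OX/O./XX/OO/X., (4,1):-1/OX/O./XX/.O/XO
[OX/OO/XX/.O/X.] X move#3: (3,0):+1/OX/OO/XX/XO/X.*, (4,1):+0/OX/OO/XX/.O/XX
[OX/OO/XX/XO/X.] end (terminal -1, O#4); searched O./O./XX/.O/X. to 7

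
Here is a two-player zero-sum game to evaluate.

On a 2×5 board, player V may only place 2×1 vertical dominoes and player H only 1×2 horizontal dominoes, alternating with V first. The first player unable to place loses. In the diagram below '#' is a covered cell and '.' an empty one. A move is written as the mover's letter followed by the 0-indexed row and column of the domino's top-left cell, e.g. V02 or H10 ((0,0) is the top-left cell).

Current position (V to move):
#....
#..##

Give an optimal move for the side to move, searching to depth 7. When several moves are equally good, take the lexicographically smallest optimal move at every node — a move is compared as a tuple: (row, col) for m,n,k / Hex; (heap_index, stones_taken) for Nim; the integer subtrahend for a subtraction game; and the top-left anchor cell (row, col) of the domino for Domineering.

V's best at [#..../#..##]: V02

[#..../#..##] V move#1: V01:-1/##.../##.##, V02:+1/#.#../#.###*
[#.#../#.###] H move#2: H03:-1/#.###/#.###*
[#.###/#.###] V move#3: V01:+1/#####/#####*
[#####/#####] end (terminal -1, H#4); searched #..../#..## to 7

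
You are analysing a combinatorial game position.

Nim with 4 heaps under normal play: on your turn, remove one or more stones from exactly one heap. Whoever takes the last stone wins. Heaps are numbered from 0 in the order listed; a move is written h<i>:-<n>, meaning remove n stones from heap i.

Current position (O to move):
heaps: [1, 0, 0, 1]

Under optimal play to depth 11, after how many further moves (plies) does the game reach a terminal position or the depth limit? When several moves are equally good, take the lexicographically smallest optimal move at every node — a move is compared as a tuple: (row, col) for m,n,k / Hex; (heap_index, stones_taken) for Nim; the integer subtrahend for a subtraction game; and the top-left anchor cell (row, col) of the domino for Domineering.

PV length from [(1,0,0,1)]: 2 plies

ply 1, O at (1,0,0,1) | h0:-1=-1→(0,0,0,1)*; h3:-1=-1→(1,0,0,0)
ply 2, X at (0,0,0,1) | h3:-1=+1→(0,0,0,0)*
ply 3: (0,0,0,0) is terminal -1 (O); from (1,0,0,1) depth 11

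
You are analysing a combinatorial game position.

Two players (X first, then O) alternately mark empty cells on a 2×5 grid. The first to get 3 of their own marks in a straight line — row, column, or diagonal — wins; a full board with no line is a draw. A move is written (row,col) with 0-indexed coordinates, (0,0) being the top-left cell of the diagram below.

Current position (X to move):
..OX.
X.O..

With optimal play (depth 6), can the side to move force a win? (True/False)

ply 1, X at ..OX./X.O.. | (0,0)=-1→X.OX./X.O..; (0,1)=-1→.XOX./X.O..; (0,4)=-1→..OXX/X.O..; (1,1)=+0→..OX./XXO..*; (1,3)=+0→..OX./X.OX.; (1,4)=+0→..OX./X.O.X
ply 2, O at ..OX./XXO.. | (0,0)=+0→O.OX./XXO..*; (0,1)=+0→.OOX./XXO..; (0,4)=+0→..OXO/XXO..; (1,3)=+0→..OX./XXOO.; (1,4)=+0→..OX./XXO.O
ply 3, X at O.OX./XXO.. | (0,1)=+0→OXOX./XXO..*; (0,4)=-1→O.OXX/XXO..; (1,3)=-1→O.OX./XXOX.; (1,4)=-1→O.OX./XXO.X
ply 4, O at OXOX./XXO.. | (0,4)=+0→OXOXO/XXO..*; (1,3)=+0→OXOX./XXOO.; (1,4)=+0→OXOX./XXO.O
ply 5, X at OXOXO/XXO.. | (1,3)=+0→OXOXO/XXOX.*; (1,4)=+0→OXOXO/XXO.X
ply 6, O at OXOXO/XXOX. | (1,4)=+0→OXOXO/XXOXO*
ply 7: OXOXO/XXOXO is terminal +0 (X); from ..OX./X.O.. depth 6

X winning at [..OX./X.O..]: False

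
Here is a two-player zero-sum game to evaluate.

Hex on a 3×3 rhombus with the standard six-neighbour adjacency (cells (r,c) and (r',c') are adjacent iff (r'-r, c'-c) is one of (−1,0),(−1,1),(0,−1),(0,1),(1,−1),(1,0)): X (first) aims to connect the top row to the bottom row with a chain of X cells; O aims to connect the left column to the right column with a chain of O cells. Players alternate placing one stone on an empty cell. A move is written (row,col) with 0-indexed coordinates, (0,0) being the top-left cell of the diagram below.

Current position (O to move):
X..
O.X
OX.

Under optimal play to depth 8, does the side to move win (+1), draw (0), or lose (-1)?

p1 O@[X../O.X/OX.]: (0,1)[XO./O.X/OX.]-1 (0,2)[X.O/O.X/OX.]+1* (1,1)[X../OOX/OX.]-1 (2,2)[X../O.X/OXO]-1
p2 X@[X.O/O.X/OX.]: (0,1)[XXO/O.X/OX.]-1* (1,1)[X.O/OXX/OX.]-1 (2,2)[X.O/O.X/OXX]-1
p3 O@[XXO/O.X/OX.]: (1,1)[XXO/OOX/OX.]+1* (2,2)[XXO/O.X/OXO]-1
p4 X@[XXO/OOX/OX.] terminal -1; root [X../O.X/OX.] d8

value(X../O.X/OX., O) = +1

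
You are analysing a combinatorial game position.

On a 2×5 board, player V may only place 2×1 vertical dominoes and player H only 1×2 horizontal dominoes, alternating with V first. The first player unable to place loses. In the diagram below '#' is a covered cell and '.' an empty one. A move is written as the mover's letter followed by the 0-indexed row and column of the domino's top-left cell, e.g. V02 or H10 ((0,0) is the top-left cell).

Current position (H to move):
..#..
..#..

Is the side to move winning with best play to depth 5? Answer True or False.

p1 H@[..#../..#..]: H00[###../..#..]-1* H03[..###/..#..]-1 H10[..#../###..]-1 H13[..#../..###]-1
p2 V@[###../..#..]: V03[####./..##.]+1* V04[###.#/..#.#]+1
p3 H@[####./..##.]: H10[####./####.]-1*
p4 V@[####./####.]: V04[#####/#####]+1*
p5 H@[#####/#####] terminal -1; root [..#../..#..] d5

H winning at [..#../..#..]: False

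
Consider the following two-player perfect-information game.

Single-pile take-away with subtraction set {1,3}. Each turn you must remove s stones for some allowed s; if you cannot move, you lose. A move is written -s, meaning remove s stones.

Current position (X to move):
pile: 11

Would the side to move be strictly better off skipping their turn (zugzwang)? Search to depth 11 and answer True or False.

ply 1, X at 11 | -1=+1→10*; -3=+1→8
ply 2, O at 10 | -1=-1→9*; -3=-1→7
ply 3, X at 9 | -1=+1→8*; -3=+1→6
ply 4, O at 8 | -1=-1→7*; -3=-1→5
ply 5, X at 7 | -1=+1→6*; -3=+1→4
ply 6, O at 6 | -1=-1→5*; -3=-1→3
ply 7, X at 5 | -1=+1→4*; -3=+1→2
ply 8, O at 4 | -1=-1→3*; -3=-1→1
ply 9, X at 3 | -1=+1→2*; -3=+1→0
ply 10, O at 2 | -1=-1→1*
ply 11, X at 1 | -1=+1→0*
ply 12: 0 is terminal -1 (O); from 11 depth 11
suppose X passes — search the same position with O to move:
pass> ply 1, O at 11 | -1=+1→10*; -3=+1→8
pass> ply 2, X at 10 | -1=-1→9*; -3=-1→7
pass> ply 3, O at 9 | -1=+1→8*; -3=+1→6
pass> ply 4, X at 8 | -1=-1→7*; -3=-1→5
pass> ply 5, O at 7 | -1=+1→6*; -3=+1→4
pass> ply 6, X at 6 | -1=-1→5*; -3=-1→3
pass> ply 7, O at 5 | -1=+1→4*; -3=+1→2
pass> ply 8, X at 4 | -1=-1→3*; -3=-1→1
pass> ply 9, O at 3 | -1=+1→2*; -3=+1→0
pass> ply 10, X at 2 | -1=-1→1*
pass> ply 11, O at 1 | -1=+1→0*
pass> ply 12: 0 is terminal -1 (X); from 11 depth 11
for X: play +1, pass -1

zugzwang(11, X) = False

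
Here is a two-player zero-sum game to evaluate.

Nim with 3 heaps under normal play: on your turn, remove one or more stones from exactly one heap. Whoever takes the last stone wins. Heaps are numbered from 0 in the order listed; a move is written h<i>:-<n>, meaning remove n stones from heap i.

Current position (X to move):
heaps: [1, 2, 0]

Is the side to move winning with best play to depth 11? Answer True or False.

X winning at [(1,2,0)]: True

[(1,2,0)] X move#1: h0:-1:-1/(0,2,0), h1:-1:+1/(1,1,0)*, h1:-2:-1/(1,0,0)
[(1,1,0)] O move#2: h0:-1:-1/(0,1,0)*, h1:-1:-1/(1,0,0)
[(0,1,0)] X move#3: h1:-1:+1/(0,0,0)*
[(0,0,0)] end (terminal -1, O#4); searched (1,2,0) to 11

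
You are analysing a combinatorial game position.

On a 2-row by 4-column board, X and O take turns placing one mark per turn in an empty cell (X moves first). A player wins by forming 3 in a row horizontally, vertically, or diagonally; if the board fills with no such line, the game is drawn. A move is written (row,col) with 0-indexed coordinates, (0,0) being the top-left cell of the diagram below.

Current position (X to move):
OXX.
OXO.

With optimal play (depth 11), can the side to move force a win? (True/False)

[OXX./OXO.] X move#1: (0,3):+1/OXXX/OXO.*, (1,3):+0/OXX./OXOX
[OXXX/OXO.] end (terminal -1, O#2); searched OXX./OXO. to 11

X winning at [OXX./OXO.]: True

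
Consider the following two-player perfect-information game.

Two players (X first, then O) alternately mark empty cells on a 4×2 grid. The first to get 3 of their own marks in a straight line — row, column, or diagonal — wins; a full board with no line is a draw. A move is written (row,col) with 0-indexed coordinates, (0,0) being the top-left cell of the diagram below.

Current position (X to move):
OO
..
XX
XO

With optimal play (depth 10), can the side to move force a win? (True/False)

ply 1, X at OO/../XX/XO | (1,0)=+1→OO/X./XX/XO*; (1,1)=+0→OO/.X/XX/XO
ply 2: OO/X./XX/XO is terminal -1 (O); from OO/../XX/XO depth 10

X winning at [OO/../XX/XO]: True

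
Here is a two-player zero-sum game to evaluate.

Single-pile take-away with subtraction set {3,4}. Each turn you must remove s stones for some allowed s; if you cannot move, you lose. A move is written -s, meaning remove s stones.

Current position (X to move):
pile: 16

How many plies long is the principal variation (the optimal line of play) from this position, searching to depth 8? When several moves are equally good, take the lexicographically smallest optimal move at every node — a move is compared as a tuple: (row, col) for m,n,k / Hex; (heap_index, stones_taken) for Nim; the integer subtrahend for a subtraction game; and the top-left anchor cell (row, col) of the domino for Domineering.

PV length from [16]: 4 plies

p1 X@[16]: -3[13]-1* -4[12]-1
p2 O@[13]: -3[10]-1 -4[9]+1*
p3 X@[9]: -3[6]-1* -4[5]-1
p4 O@[6]: -3[3]-1 -4[2]+1*
p5 X@[2] terminal -1; root [16] d8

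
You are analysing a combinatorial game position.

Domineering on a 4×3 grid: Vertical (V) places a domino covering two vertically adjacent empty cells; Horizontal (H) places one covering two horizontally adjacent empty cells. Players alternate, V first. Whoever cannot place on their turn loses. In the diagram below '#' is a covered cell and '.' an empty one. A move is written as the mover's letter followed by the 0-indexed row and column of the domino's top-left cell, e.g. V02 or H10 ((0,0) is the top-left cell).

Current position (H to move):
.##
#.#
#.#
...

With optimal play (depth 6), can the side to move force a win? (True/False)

H winning at [.##/#.#/#.#/...]: False

[.##/#.#/#.#/...] H move#1: H30:-1/.##/#.#/#.#/##.*, H31:-1/.##/#.#/#.#/.##
[.##/#.#/#.#/##.] V move#2: V11:+1/.##/###/###/##.*
[.##/###/###/##.] end (terminal -1, H#3); searched .##/#.#/#.#/... to 6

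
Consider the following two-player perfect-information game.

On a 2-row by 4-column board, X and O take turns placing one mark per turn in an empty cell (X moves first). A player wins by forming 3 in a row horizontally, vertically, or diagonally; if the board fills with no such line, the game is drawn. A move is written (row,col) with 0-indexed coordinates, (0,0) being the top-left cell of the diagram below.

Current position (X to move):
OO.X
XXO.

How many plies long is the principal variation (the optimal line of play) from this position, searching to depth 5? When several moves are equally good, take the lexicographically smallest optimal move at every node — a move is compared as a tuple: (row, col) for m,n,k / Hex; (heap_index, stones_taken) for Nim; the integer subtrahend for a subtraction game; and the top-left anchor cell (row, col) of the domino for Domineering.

[OO.X/XXO.] X move#1: (0,2):+0/OOXX/XXO.*, (1,3):-1/OO.X/XXOX
[OOXX/XXO.] O move#2: (1,3):+0/OOXX/XXOO*
[OOXX/XXOO] end (terminal +0, X#3); searched OO.X/XXO. to 5

PV length from [OO.X/XXO.]: 2 plies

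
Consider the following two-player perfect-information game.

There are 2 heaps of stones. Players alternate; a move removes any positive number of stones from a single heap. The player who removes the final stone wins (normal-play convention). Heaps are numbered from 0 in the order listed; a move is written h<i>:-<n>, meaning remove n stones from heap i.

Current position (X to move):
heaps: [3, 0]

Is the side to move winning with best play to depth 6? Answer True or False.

X winning at [(3,0)]: True

p1 X@[(3,0)]: h0:-1[(2,0)]-1 h0:-2[(1,0)]-1 h0:-3[(0,0)]+1*
p2 O@[(0,0)] terminal -1; root [(3,0)] d6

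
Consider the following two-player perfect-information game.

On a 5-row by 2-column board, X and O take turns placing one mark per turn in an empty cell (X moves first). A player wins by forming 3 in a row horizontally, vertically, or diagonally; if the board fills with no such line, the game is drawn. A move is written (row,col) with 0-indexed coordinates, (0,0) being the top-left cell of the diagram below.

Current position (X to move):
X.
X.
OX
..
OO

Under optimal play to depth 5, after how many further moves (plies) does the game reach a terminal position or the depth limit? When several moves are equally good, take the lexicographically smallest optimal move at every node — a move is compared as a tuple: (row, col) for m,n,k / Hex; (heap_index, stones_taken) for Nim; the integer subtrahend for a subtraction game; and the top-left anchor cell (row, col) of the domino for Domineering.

PV length from [X./X./OX/../OO]: 4 plies

ply 1, X at X./X./OX/../OO | (0,1)=-1→XX/X./OX/../OO; (1,1)=-1→X./XX/OX/../OO; (3,0)=+0→X./X./OX/X./OO*; (3,1)=-1→X./X./OX/.X/OO
ply 2, O at X./X./OX/X./OO | (0,1)=+0→XO/X./OX/X./OO*; (1,1)=+0→X./XO/OX/X./OO; (3,1)=+0→X./X./OX/XO/OO
ply 3, X at XO/X./OX/X./OO | (1,1)=+0→XO/XX/OX/X./OO*; (3,1)=+0→XO/X./OX/XX/OO
ply 4, O at XO/XX/OX/X./OO | (3,1)=+0→XO/XX/OX/XO/OO*
ply 5: XO/XX/OX/XO/OO is terminal +0 (X); from X./X./OX/../OO depth 5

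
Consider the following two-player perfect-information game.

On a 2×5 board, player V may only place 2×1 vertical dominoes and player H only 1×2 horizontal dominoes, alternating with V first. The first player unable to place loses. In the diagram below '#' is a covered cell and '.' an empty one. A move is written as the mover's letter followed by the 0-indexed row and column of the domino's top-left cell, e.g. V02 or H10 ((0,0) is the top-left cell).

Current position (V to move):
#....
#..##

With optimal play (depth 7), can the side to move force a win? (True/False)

p1 V@[#..../#..##]: V01[##.../##.##]-1 V02[#.#../#.###]+1*
p2 H@[#.#../#.###]: H03[#.###/#.###]-1*
p3 V@[#.###/#.###]: V01[#####/#####]+1*
p4 H@[#####/#####] terminal -1; root [#..../#..##] d7

V winning at [#..../#..##]: True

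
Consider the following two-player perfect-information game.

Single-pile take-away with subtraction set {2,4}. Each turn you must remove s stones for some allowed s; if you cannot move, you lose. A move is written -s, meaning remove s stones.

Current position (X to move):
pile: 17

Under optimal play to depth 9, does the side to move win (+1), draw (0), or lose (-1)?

ply 1, X at 17 | -2=-1→15; -4=+1→13*
ply 2, O at 13 | -2=-1→11*; -4=-1→9
ply 3, X at 11 | -2=-1→9; -4=+1→7*
ply 4, O at 7 | -2=-1→5*; -4=-1→3
ply 5, X at 5 | -2=-1→3; -4=+1→1*
ply 6: 1 is terminal -1 (O); from 17 depth 9

value(17, X) = +1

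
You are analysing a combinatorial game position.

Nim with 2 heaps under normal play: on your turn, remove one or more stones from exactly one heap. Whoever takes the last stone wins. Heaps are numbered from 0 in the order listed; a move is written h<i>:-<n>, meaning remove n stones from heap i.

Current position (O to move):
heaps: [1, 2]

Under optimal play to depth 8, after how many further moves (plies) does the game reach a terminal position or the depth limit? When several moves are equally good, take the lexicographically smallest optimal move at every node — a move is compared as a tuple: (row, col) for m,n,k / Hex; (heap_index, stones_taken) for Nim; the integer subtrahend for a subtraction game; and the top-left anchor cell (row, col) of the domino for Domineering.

PV length from [(1,2)]: 3 plies

[(1,2)] O move#1: h0:-1:-1/(0,2), h1:-1:+1/(1,1)*, h1:-2:-1/(1,0)
[(1,1)] X move#2: h0:-1:-1/(0,1)*, h1:-1:-1/(1,0)
[(0,1)] O move#3: h1:-1:+1/(0,0)*
[(0,0)] end (terminal -1, X#4); searched (1,2) to 8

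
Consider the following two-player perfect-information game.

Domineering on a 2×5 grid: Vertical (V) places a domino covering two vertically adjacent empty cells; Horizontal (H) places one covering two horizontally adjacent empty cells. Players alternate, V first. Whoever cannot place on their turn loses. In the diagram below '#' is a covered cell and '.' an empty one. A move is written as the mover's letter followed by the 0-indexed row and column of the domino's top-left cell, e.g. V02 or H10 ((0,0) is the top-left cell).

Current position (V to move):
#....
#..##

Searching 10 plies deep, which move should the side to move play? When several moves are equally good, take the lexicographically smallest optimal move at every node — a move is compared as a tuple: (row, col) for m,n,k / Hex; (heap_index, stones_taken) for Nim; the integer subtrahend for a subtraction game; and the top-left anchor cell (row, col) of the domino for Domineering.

[#..../#..##] V move#1: V01:-1/##.../##.##, V02:+1/#.#../#.###*
[#.#../#.###] H move#2: H03:-1/#.###/#.###*
[#.###/#.###] V move#3: V01:+1/#####/#####*
[#####/#####] end (terminal -1, H#4); searched #..../#..## to 10

V's best at [#..../#..##]: V02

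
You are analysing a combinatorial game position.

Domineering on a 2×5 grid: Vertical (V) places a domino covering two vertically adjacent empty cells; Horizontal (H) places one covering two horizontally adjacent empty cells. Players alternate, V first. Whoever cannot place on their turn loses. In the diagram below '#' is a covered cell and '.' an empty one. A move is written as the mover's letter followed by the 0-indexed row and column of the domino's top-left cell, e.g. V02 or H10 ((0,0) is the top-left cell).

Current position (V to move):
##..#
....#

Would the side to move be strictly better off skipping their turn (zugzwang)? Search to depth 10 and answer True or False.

[##..#/....#] V move#1: V02:+1/###.#/..#.#*, V03:-1/##.##/...##
[###.#/..#.#] H move#2: H10:-1/###.#/###.#*
[###.#/###.#] V move#3: V03:+1/#####/#####*
[#####/#####] end (terminal -1, H#4); searched ##..#/....# to 10
pass branch (H moves first from the same position):
  | [##..#/....#] H move#1: H02:+1/#####/....#*, H10:-1/##..#/##..#, H11:-1/##..#/.##.#, H12:+1/##..#/..###
  | [#####/....#] end (terminal -1, V#2); searched ##..#/....# to 10
V moving scores +1; V passing scores -1

zugzwang(##..#/....#, V) = False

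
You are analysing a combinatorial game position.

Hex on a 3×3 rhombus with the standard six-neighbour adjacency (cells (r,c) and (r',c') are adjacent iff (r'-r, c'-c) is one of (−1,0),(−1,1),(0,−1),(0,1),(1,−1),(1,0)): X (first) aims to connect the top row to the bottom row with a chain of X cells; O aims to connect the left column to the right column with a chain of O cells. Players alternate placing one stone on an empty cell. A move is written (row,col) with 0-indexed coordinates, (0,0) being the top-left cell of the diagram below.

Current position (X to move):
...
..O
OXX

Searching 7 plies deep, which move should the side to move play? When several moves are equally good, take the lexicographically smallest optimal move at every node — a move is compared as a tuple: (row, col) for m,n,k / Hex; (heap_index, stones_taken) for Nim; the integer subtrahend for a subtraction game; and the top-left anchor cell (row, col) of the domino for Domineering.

X's best at [.../..O/OXX]: (1,1)

[.../..O/OXX] X move#1: (0,0):-1/X../..O/OXX, (0,1):-1/.X./..O/OXX, (0,2):-1/..X/..O/OXX, (1,0):-1/.../X.O/OXX, (1,1):+1/.../.XO/OXX*
[.../.XO/OXX] O move#2: (0,0):-1/O../.XO/OXX*, (0,1):-1/.O./.XO/OXX, (0,2):-1/..O/.XO/OXX, (1,0):-1/.../OXO/OXX
[O../.XO/OXX] X move#3: (0,1):+1/OX./.XO/OXX*, (0,2):+1/O.X/.XO/OXX, (1,0):+1/O../XXO/OXX
[OX./.XO/OXX] end (terminal -1, O#4); searched .../..O/OXX to 7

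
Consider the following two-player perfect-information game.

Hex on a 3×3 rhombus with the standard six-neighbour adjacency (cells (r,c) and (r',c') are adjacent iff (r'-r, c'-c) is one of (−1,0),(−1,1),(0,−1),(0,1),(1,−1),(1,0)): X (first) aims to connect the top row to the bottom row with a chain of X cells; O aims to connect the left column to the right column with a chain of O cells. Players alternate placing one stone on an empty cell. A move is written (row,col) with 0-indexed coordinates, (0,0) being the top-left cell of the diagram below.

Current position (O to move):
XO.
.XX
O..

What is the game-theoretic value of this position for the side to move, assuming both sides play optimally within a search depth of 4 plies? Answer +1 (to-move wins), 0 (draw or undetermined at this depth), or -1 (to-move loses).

[XO./.XX/O..] O move#1: (0,2):-1/XOO/.XX/O..*, (1,0):-1/XO./OXX/O.., (2,1):-1/XO./.XX/OO., (2,2):-1/XO./.XX/O.O
[XOO/.XX/O..] X move#2: (1,0):+1/XOO/XXX/O..*, (2,1):-1/XOO/.XX/OX., (2,2):-1/XOO/.XX/O.X
[XOO/XXX/O..] O move#3: (2,1):-1/XOO/XXX/OO.*, (2,2):-1/XOO/XXX/O.O
[XOO/XXX/OO.] X move#4: (2,2):+1/XOO/XXX/OOX*
[XOO/XXX/OOX] end (terminal -1, O#5); searched XO./.XX/O.. to 4

value(XO./.XX/O.., O) = -1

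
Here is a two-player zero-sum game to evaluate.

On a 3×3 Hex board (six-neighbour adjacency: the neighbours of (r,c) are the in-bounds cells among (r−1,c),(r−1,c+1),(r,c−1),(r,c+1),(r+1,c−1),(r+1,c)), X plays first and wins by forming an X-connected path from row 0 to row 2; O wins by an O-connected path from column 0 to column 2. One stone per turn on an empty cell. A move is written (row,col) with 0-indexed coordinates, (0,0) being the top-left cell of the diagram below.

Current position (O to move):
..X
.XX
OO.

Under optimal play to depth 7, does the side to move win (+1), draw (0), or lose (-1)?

[..X/.XX/OO.] O move#1: (0,0):-1/O.X/.XX/OO., (0,1):-1/.OX/.XX/OO., (1,0):-1/..X/OXX/OO., (2,2):+1/..X/.XX/OOO*
[..X/.XX/OOO] end (terminal -1, X#2); searched ..X/.XX/OO. to 7

value(..X/.XX/OO., O) = +1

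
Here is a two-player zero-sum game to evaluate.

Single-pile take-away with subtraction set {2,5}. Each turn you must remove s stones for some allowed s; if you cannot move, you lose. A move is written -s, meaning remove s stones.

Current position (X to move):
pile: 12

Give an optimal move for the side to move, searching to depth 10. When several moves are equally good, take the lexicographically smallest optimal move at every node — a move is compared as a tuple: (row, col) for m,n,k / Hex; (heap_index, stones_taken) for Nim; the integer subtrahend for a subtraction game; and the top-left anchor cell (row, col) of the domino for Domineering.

X's best at [12]: -5

ply 1, X at 12 | -2=-1→10; -5=+1→7*
ply 2, O at 7 | -2=-1→5*; -5=-1→2
ply 3, X at 5 | -2=-1→3; -5=+1→0*
ply 4: 0 is terminal -1 (O); from 12 depth 10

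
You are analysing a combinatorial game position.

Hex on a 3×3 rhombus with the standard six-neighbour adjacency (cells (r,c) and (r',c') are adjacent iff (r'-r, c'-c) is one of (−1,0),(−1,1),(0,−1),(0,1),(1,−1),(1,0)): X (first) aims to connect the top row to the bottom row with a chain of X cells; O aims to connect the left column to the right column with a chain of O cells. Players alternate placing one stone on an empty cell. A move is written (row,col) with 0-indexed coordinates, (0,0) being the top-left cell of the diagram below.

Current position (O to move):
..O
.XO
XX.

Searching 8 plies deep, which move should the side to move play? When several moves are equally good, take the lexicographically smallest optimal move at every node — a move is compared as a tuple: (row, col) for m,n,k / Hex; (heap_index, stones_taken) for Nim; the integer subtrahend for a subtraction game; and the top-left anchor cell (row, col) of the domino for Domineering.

p1 O@[..O/.XO/XX.]: (0,0)[O.O/.XO/XX.]-1 (0,1)[.OO/.XO/XX.]+1* (1,0)[..O/OXO/XX.]-1 (2,2)[..O/.XO/XXO]-1
p2 X@[.OO/.XO/XX.]: (0,0)[XOO/.XO/XX.]-1* (1,0)[.OO/XXO/XX.]-1 (2,2)[.OO/.XO/XXX]-1
p3 O@[XOO/.XO/XX.]: (1,0)[XOO/OXO/XX.]+1* (2,2)[XOO/.XO/XXO]-1
p4 X@[XOO/OXO/XX.] terminal -1; root [..O/.XO/XX.] d8

O's best at [..O/.XO/XX.]: (0,1)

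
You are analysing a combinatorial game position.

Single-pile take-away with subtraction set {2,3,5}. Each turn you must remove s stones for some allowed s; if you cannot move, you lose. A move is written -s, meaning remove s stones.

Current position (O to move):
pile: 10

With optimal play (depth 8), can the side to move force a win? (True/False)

ply 1, O at 10 | -2=+1→8*; -3=+1→7; -5=-1→5
ply 2, X at 8 | -2=-1→6*; -3=-1→5; -5=-1→3
ply 3, O at 6 | -2=-1→4; -3=-1→3; -5=+1→1*
ply 4: 1 is terminal -1 (X); from 10 depth 8

O winning at [10]: True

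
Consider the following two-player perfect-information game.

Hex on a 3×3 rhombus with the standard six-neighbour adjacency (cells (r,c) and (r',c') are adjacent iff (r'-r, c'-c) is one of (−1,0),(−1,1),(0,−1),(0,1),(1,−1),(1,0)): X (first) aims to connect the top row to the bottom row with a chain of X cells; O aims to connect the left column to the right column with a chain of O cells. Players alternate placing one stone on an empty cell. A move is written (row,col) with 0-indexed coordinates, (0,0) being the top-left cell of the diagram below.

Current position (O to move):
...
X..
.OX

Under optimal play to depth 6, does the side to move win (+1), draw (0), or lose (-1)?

ply 1, O at .../X../.OX | (0,0)=-1→O../X../.OX*; (0,1)=-1→.O./X../.OX; (0,2)=-1→..O/X../.OX; (1,1)=-1→.../XO./.OX; (1,2)=-1→.../X.O/.OX; (2,0)=-1→.../X../OOX
ply 2, X at O../X../.OX | (0,1)=+1→OX./X../.OX*; (0,2)=+1→O.X/X../.OX; (1,1)=+1→O../XX./.OX; (1,2)=+1→O../X.X/.OX; (2,0)=+1→O../X../XOX
ply 3, O at OX./X../.OX | (0,2)=-1→OXO/X../.OX*; (1,1)=-1→OX./XO./.OX; (1,2)=-1→OX./X.O/.OX; (2,0)=-1→OX./X../OOX
ply 4, X at OXO/X../.OX | (1,1)=+1→OXO/XX./.OX*; (1,2)=+1→OXO/X.X/.OX; (2,0)=+1→OXO/X../XOX
ply 5, O at OXO/XX./.OX | (1,2)=-1→OXO/XXO/.OX*; (2,0)=-1→OXO/XX./OOX
ply 6, X at OXO/XXO/.OX | (2,0)=+1→OXO/XXO/XOX*
ply 7: OXO/XXO/XOX is terminal -1 (O); from .../X../.OX depth 6

value(.../X../.OX, O) = -1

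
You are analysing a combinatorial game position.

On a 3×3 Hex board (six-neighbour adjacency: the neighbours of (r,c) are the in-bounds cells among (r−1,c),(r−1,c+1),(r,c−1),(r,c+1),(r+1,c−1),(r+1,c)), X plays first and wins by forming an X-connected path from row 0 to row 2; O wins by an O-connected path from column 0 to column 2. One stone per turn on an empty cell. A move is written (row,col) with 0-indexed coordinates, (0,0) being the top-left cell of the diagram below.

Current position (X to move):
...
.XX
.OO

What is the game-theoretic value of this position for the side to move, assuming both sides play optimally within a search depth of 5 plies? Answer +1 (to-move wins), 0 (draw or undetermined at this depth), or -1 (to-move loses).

value(.../.XX/.OO, X) = +1

p1 X@[.../.XX/.OO]: (0,0)[X../.XX/.OO]-1 (0,1)[.X./.XX/.OO]-1 (0,2)[..X/.XX/.OO]-1 (1,0)[.../XXX/.OO]-1 (2,0)[.../.XX/XOO]+1*
p2 O@[.../.XX/XOO]: (0,0)[O../.XX/XOO]-1* (0,1)[.O./.XX/XOO]-1 (0,2)[..O/.XX/XOO]-1 (1,0)[.../OXX/XOO]-1
p3 X@[O../.XX/XOO]: (0,1)[OX./.XX/XOO]+1* (0,2)[O.X/.XX/XOO]+1 (1,0)[O../XXX/XOO]+1
p4 O@[OX./.XX/XOO] terminal -1; root [.../.XX/.OO] d5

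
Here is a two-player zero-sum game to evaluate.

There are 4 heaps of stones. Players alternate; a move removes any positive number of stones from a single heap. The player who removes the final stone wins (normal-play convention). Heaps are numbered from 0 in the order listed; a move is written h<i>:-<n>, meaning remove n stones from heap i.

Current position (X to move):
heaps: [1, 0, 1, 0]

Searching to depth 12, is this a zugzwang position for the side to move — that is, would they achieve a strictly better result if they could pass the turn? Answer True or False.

zugzwang((1,0,1,0), X) = True

ply 1, X at (1,0,1,0) | h0:-1=-1→(0,0,1,0)*; h2:-1=-1→(1,0,0,0)
ply 2, O at (0,0,1,0) | h2:-1=+1→(0,0,0,0)*
ply 3: (0,0,0,0) is terminal -1 (X); from (1,0,1,0) depth 12
if X skipped the turn, O would face:
~ ply 1, O at (1,0,1,0) | h0:-1=-1→(0,0,1,0)*; h2:-1=-1→(1,0,0,0)
~ ply 2, X at (0,0,1,0) | h2:-1=+1→(0,0,0,0)*
~ ply 3: (0,0,0,0) is terminal -1 (O); from (1,0,1,0) depth 12
compare (X): move=-1 vs pass=+1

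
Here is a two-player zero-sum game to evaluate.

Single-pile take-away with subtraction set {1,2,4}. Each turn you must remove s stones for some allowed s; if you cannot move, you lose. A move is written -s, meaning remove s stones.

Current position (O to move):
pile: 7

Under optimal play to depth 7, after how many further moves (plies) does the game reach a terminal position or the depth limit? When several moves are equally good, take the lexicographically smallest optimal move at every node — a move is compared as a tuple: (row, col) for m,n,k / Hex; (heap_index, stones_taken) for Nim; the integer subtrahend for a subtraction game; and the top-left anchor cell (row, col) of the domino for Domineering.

ply 1, O at 7 | -1=+1→6*; -2=-1→5; -4=+1→3
ply 2, X at 6 | -1=-1→5*; -2=-1→4; -4=-1→2
ply 3, O at 5 | -1=-1→4; -2=+1→3*; -4=-1→1
ply 4, X at 3 | -1=-1→2*; -2=-1→1
ply 5, O at 2 | -1=-1→1; -2=+1→0*
ply 6: 0 is terminal -1 (X); from 7 depth 7

PV length from [7]: 5 plies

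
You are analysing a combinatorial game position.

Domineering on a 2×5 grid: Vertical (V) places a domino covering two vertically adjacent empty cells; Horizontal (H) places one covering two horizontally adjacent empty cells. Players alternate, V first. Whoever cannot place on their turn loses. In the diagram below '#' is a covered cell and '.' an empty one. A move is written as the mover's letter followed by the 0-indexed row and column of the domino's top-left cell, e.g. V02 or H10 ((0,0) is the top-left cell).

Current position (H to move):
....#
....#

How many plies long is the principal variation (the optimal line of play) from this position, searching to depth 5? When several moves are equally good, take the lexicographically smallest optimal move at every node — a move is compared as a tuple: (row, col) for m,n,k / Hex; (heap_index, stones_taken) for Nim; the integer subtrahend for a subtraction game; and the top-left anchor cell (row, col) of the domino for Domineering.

[....#/....#] H move#1: H00:-1/##..#/....#, H01:+1/.##.#/....#*, H02:-1/..###/....#, H10:-1/....#/##..#, H11:+1/....#/.##.#, H12:-1/....#/..###
[.##.#/....#] V move#2: V00:-1/###.#/#...#*, V03:-1/.####/...##
[###.#/#...#] H move#3: H11:-1/###.#/###.#, H12:+1/###.#/#.###*
[###.#/#.###] end (terminal -1, V#4); searched ....#/....# to 5

PV length from [....#/....#]: 3 plies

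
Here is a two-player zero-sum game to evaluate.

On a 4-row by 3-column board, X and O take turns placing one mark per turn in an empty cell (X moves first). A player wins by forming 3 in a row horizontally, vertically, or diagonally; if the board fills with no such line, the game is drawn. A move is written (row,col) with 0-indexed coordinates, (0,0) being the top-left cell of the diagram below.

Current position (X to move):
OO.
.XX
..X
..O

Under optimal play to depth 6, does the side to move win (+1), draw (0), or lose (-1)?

ply 1, X at OO./.XX/..X/..O | (0,2)=+1→OOX/.XX/..X/..O*; (1,0)=+1→OO./XXX/..X/..O; (2,0)=-1→OO./.XX/X.X/..O; (2,1)=-1→OO./.XX/.XX/..O; (3,0)=-1→OO./.XX/..X/X.O; (3,1)=-1→OO./.XX/..X/.XO
ply 2: OOX/.XX/..X/..O is terminal -1 (O); from OO./.XX/..X/..O depth 6

value(OO./.XX/..X/..O, X) = +1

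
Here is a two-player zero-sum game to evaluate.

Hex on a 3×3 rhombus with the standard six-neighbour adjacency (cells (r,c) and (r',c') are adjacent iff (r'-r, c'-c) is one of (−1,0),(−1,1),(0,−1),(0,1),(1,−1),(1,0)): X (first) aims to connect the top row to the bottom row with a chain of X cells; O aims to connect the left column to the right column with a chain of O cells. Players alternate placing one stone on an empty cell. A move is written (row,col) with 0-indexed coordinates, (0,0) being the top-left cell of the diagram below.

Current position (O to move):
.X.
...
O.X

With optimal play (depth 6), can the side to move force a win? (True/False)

O winning at [.X./.../O.X]: True

ply 1, O at .X./.../O.X | (0,0)=-1→OX./.../O.X; (0,2)=-1→.XO/.../O.X; (1,0)=-1→.X./O../O.X; (1,1)=+1→.X./.O./O.X*; (1,2)=+1→.X./..O/O.X; (2,1)=-1→.X./.../OOX
ply 2, X at .X./.O./O.X | (0,0)=-1→XX./.O./O.X*; (0,2)=-1→.XX/.O./O.X; (1,0)=-1→.X./XO./O.X; (1,2)=-1→.X./.OX/O.X; (2,1)=-1→.X./.O./OXX
ply 3, O at XX./.O./O.X | (0,2)=+1→XXO/.O./O.X*; (1,0)=+1→XX./OO./O.X; (1,2)=+1→XX./.OO/O.X; (2,1)=+1→XX./.O./OOX
ply 4: XXO/.O./O.X is terminal -1 (X); from .X./.../O.X depth 6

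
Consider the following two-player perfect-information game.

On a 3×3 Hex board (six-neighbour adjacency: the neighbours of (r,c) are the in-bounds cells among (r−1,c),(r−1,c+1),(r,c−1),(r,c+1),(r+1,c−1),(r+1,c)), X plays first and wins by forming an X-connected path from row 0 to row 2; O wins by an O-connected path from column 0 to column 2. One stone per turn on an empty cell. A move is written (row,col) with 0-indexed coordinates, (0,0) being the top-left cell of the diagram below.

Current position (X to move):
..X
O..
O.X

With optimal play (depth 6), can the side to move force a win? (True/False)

X winning at [..X/O../O.X]: True

ply 1, X at ..X/O../O.X | (0,0)=-1→X.X/O../O.X; (0,1)=-1→.XX/O../O.X; (1,1)=+1→..X/OX./O.X*; (1,2)=+1→..X/O.X/O.X; (2,1)=+1→..X/O../OXX
ply 2, O at ..X/OX./O.X | (0,0)=-1→O.X/OX./O.X*; (0,1)=-1→.OX/OX./O.X; (1,2)=-1→..X/OXO/O.X; (2,1)=-1→..X/OX./OOX
ply 3, X at O.X/OX./O.X | (0,1)=+1→OXX/OX./O.X*; (1,2)=+1→O.X/OXX/O.X; (2,1)=+1→O.X/OX./OXX
ply 4, O at OXX/OX./O.X | (1,2)=-1→OXX/OXO/O.X*; (2,1)=-1→OXX/OX./OOX
ply 5, X at OXX/OXO/O.X | (2,1)=+1→OXX/OXO/OXX*
ply 6: OXX/OXO/OXX is terminal -1 (O); from ..X/O../O.X depth 6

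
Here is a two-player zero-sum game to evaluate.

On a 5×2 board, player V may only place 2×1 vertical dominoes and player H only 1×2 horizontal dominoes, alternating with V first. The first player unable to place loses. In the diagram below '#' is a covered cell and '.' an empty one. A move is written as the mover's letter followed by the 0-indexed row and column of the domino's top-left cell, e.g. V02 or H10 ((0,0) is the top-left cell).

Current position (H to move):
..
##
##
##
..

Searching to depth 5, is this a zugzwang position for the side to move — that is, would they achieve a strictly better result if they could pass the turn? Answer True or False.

ply 1, H at ../##/##/##/.. | H00=+1→##/##/##/##/..*; H40=+1→../##/##/##/##
ply 2: ##/##/##/##/.. is terminal -1 (V); from ../##/##/##/.. depth 5
if H skipped the turn, V would face:
~ ply 1: ../##/##/##/.. is terminal -1 (V); from ../##/##/##/.. depth 5
compare (H): move=+1 vs pass=+1

zugzwang(../##/##/##/.., H) = False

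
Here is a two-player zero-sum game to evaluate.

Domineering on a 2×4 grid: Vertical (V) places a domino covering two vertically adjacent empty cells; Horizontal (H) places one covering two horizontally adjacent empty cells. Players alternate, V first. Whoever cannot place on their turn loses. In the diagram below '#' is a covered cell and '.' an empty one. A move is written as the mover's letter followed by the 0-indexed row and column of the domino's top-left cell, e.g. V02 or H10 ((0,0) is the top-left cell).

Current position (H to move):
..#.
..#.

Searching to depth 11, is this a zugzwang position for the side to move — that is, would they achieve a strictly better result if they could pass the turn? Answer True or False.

[..#./..#.] H move#1: H00:+1/###./..#.*, H10:+1/..#./###.
[###./..#.] V move#2: V03:-1/####/..##*
[####/..##] H move#3: H10:+1/####/####*
[####/####] end (terminal -1, V#4); searched ..#./..#. to 11
suppose H passes — search the same position with V to move:
pass> [..#./..#.] V move#1: V00:+1/#.#./#.#.*, V01:+1/.##./.##., V03:-1/..##/..##
pass> [#.#./#.#.] end (terminal -1, H#2); searched ..#./..#. to 11
for H: play +1, pass -1

zugzwang(..#./..#., H) = False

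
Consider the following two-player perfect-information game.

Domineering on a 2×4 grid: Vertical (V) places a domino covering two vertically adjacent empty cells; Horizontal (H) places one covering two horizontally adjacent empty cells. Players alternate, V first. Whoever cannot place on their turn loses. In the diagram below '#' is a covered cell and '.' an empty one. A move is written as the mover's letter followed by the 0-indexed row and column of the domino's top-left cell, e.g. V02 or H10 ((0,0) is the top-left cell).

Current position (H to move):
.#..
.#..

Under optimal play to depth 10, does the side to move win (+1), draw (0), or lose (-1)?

value(.#../.#.., H) = +1

ply 1, H at .#../.#.. | H02=+1→.###/.#..*; H12=+1→.#../.###
ply 2, V at .###/.#.. | V00=-1→####/##..*
ply 3, H at ####/##.. | H12=+1→####/####*
ply 4: ####/#### is terminal -1 (V); from .#../.#.. depth 10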